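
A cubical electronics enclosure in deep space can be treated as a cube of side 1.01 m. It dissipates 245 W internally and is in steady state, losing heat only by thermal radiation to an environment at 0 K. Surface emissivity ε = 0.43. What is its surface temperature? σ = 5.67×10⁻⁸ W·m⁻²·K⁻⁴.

T ≈ 201 K

Steady state: internal power = radiated power, P = εσA T⁴.
Radiating area A = 6L² = 6.121 m².
T⁴ = P/(εσA) = 245/(0.43·5.67×10⁻⁸·6.121) = 1.642×10⁹ K⁴.
T = (1.642×10⁹)^(1/4).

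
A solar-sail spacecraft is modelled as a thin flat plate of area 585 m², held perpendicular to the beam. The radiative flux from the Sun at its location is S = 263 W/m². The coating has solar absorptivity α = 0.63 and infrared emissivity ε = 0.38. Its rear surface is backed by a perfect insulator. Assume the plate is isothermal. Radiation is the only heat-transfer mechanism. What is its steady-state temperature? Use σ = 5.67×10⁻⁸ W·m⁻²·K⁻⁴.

At equilibrium, absorbed power = emitted power.
Absorbing cross-section = A = 585.0 m²; emitting surface = A = 585.0 m² (ratio 1).
αS·A_cross = εσ·A_surf·T⁴  ⇒  T⁴ = αS/(ε·1σ).
T⁴ = 0.630·263/(0.38·1·5.67×10⁻⁸) = 7.690×10⁹ K⁴.
T = (7.690×10⁹)^(1/4).

T ≈ 296 K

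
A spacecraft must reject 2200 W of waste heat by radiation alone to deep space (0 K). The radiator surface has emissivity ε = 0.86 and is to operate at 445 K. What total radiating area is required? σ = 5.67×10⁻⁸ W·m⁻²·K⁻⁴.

A ≈ 1.15 m²

P = εσA T⁴ ⇒ A = P/(εσT⁴).
T⁴ = 3.921×10¹⁰ K⁴.
A = 2200/(0.86 × 5.67×10⁻⁸ × 3.921×10¹⁰).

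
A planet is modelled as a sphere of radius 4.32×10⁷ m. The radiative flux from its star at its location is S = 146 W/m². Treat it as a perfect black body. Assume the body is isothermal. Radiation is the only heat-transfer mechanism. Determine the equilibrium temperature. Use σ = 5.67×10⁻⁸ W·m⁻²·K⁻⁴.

At equilibrium, absorbed power = emitted power.
Absorbing cross-section = πr² = 5.863×10¹⁵ m²; emitting surface = 4πr² = 2.345×10¹⁶ m² (ratio 4).
S·A_cross = εσ·A_surf·T⁴  ⇒  T⁴ = S/(4σ).
T⁴ = 1.00·146/(4·5.67×10⁻⁸) = 6.437×10⁸ K⁴.
T = (6.437×10⁸)^(1/4).

T ≈ 159 K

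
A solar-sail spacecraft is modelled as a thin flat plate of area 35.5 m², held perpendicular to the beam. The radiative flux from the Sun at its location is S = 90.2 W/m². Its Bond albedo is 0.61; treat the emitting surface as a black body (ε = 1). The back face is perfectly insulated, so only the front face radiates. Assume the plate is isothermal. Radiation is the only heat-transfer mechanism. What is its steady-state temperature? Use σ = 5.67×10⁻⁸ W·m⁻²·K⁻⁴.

T ≈ 158 K

At equilibrium, absorbed power = emitted power.
Absorbing cross-section = A = 35.50 m²; emitting surface = A = 35.50 m² (ratio 1).
(1−a)S·A_cross = εσ·A_surf·T⁴  ⇒  T⁴ = (1−a)S/(1σ).
T⁴ = 0.390·90.2/(1·5.67×10⁻⁸) = 6.204×10⁸ K⁴.
T = (6.204×10⁸)^(1/4).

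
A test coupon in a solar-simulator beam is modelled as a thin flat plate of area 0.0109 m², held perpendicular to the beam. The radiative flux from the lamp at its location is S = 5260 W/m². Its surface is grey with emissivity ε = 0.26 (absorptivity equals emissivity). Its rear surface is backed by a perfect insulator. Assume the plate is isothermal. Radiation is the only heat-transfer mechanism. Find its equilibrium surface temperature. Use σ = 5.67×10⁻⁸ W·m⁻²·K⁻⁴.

T ≈ 552 K

At equilibrium, absorbed power = emitted power.
Absorbing cross-section = A = 0.01090 m²; emitting surface = A = 0.01090 m² (ratio 1).
εS·A_cross = εσ·A_surf·T⁴  ⇒  T⁴ = S/(1σ)   (ε cancels).
T⁴ = 5260/(1·5.67×10⁻⁸) = 9.277×10¹⁰ K⁴.
T = (9.277×10¹⁰)^(1/4).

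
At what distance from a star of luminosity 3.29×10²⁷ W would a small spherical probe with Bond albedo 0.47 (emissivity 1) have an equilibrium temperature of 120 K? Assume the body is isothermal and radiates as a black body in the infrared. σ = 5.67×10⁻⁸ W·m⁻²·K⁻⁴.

d ≈ 1.72×10¹² m

For an isothermal black-emitting sphere, (1−a)S·πr² = σ·4πr²·T⁴ ⇒ S = 4σT⁴/(1−a).
S = 4·5.67×10⁻⁸·(120)⁴/0.530 = 88.73 W/m².
Flux falls as S = L/(4πd²), so d = √(L/(4πS)) = √(3.29×10²⁷/(4π·88.73)).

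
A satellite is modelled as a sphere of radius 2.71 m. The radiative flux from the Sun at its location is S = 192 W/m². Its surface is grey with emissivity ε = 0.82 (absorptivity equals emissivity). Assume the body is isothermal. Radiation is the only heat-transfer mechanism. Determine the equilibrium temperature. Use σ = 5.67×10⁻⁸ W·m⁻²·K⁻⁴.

T ≈ 171 K

At equilibrium, absorbed power = emitted power.
Absorbing cross-section = πr² = 23.07 m²; emitting surface = 4πr² = 92.29 m² (ratio 4).
εS·A_cross = εσ·A_surf·T⁴  ⇒  T⁴ = S/(4σ)   (ε cancels).
T⁴ = 192/(4·5.67×10⁻⁸) = 8.466×10⁸ K⁴.
T = (8.466×10⁸)^(1/4).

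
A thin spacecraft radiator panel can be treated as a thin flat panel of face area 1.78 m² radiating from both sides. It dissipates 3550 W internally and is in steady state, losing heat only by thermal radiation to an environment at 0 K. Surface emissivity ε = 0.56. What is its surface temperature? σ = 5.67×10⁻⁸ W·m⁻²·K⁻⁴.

T ≈ 421 K

Steady state: internal power = radiated power, P = εσA T⁴.
Radiating area A = 2·1.78 = 3.560 m².
T⁴ = P/(εσA) = 3550/(0.56·5.67×10⁻⁸·3.560) = 3.141×10¹⁰ K⁴.
T = (3.141×10¹⁰)^(1/4).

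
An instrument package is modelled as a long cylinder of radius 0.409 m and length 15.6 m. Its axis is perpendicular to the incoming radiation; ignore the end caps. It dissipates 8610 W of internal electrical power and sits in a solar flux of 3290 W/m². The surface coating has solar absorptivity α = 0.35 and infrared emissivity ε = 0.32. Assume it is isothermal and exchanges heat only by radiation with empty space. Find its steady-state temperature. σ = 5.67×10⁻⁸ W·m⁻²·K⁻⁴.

At steady state, absorbed solar power + internal power = radiated power.
Absorbed: α·S·A_cross = 0.35·3290·12.76 = 14690 W (cross-section 2rL).
Total input = 14690 + 8610 = 23300 W.
Radiated: εσ·A_surf·T⁴ with A_surf = 2πrL = 40.09 m².
T⁴ = 23300/(0.32·5.67×10⁻⁸·40.09) = 3.204×10¹⁰ K⁴.

T ≈ 423 K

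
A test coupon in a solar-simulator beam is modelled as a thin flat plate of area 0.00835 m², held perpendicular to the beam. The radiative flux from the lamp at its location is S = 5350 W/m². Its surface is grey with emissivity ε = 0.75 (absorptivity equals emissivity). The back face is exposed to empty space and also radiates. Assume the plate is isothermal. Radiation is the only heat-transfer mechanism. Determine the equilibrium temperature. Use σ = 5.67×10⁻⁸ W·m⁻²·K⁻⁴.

T ≈ 466 K

At equilibrium, absorbed power = emitted power.
Absorbing cross-section = A = 0.008350 m²; emitting surface = 2A = 0.01670 m² (ratio 2).
εS·A_cross = εσ·A_surf·T⁴  ⇒  T⁴ = S/(2σ)   (ε cancels).
T⁴ = 5350/(2·5.67×10⁻⁸) = 4.718×10¹⁰ K⁴.
T = (4.718×10¹⁰)^(1/4).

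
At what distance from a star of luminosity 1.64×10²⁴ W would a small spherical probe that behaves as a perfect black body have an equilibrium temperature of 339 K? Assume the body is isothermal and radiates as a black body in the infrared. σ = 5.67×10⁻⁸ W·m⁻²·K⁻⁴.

d ≈ 6.60×10⁹ m

For an isothermal black-emitting sphere, (1−a)S·πr² = σ·4πr²·T⁴ ⇒ S = 4σT⁴/(1−a).
S = 4·5.67×10⁻⁸·(339)⁴/1.00 = 2995 W/m².
Flux falls as S = L/(4πd²), so d = √(L/(4πS)) = √(1.64×10²⁴/(4π·2995)).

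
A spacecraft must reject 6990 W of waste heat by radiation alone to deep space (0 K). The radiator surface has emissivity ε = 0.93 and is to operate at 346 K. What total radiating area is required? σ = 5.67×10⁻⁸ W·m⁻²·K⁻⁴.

A ≈ 9.25 m²

P = εσA T⁴ ⇒ A = P/(εσT⁴).
T⁴ = 1.433×10¹⁰ K⁴.
A = 6990/(0.93 × 5.67×10⁻⁸ × 1.433×10¹⁰).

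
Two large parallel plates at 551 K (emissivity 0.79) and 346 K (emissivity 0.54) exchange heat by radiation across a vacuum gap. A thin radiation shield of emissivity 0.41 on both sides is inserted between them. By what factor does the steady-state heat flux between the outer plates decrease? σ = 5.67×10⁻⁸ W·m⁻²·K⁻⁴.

factor ≈ 2.83

Without shield: q₀ = σΔ(T⁴)/(1/ε₁+1/ε₂−1) with denominator 2.118.
With shield the two gaps are in series; the resistances add: (1/ε₁+1/ε_s−1)+(1/ε_s+1/ε₂−1) = 2.705+3.291 = 5.996.
Heat-flux ratio q₀/q = 5.996/2.118.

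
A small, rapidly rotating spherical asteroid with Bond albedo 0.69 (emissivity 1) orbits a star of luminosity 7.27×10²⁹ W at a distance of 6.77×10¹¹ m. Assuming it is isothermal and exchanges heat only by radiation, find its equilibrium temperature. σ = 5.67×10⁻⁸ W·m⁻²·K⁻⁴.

T ≈ 644 K

First find the stellar flux at distance d: S = L/(4πd²) = 7.27×10²⁹/(4π·(6.77×10¹¹)²) = 1.262×10⁵ W/m².
For an isothermal sphere, absorbed (1−a)S·πr² = emitted σ·4πr²·T⁴, so T⁴ = (1−a)S/(4σ).
T⁴ = 0.310·1.262×10⁵/(4·5.67×10⁻⁸) = 1.725×10¹¹ K⁴.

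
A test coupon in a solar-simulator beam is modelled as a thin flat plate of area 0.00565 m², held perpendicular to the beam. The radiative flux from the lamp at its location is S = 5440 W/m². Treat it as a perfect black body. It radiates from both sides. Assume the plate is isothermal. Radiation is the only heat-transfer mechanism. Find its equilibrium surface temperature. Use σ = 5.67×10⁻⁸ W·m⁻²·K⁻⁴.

T ≈ 468 K

At equilibrium, absorbed power = emitted power.
Absorbing cross-section = A = 0.005650 m²; emitting surface = 2A = 0.01130 m² (ratio 2).
S·A_cross = εσ·A_surf·T⁴  ⇒  T⁴ = S/(2σ).
T⁴ = 1.00·5440/(2·5.67×10⁻⁸) = 4.797×10¹⁰ K⁴.
T = (4.797×10¹⁰)^(1/4).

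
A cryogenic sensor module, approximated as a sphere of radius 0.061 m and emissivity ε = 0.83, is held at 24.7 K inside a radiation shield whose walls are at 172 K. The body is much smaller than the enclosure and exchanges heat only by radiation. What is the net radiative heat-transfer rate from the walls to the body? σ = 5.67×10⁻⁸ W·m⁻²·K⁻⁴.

P_net ≈ 1.93 W

For a small grey body in a large enclosure: P_net = εσA(T_body⁴ − T_wall⁴).
A = 4πr² = 0.04676 m²; T_body⁴ − T_wall⁴ = 3.722×10⁵ − 8.752×10⁸ = -8.748×10⁸ K⁴.
|P_net| = 0.83·5.67×10⁻⁸·0.04676·8.748×10⁸.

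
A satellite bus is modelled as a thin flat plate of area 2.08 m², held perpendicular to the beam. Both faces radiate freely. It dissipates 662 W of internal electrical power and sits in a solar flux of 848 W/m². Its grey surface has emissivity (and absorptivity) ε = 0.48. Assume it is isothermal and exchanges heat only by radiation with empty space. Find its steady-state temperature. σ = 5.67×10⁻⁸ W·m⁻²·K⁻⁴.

T ≈ 340 K

At steady state, absorbed solar power + internal power = radiated power.
Absorbed: α·S·A_cross = 0.48·848·2.080 = 846.6 W (cross-section A).
Total input = 846.6 + 662 = 1509 W.
Radiated: εσ·A_surf·T⁴ with A_surf = 2A = 4.160 m².
T⁴ = 1509/(0.48·5.67×10⁻⁸·4.160) = 1.333×10¹⁰ K⁴.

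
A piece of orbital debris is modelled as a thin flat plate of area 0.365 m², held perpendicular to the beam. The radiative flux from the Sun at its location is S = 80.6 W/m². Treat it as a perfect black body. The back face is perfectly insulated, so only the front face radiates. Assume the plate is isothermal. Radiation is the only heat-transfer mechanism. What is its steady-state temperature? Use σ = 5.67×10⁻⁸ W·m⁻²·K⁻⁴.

At equilibrium, absorbed power = emitted power.
Absorbing cross-section = A = 0.3650 m²; emitting surface = A = 0.3650 m² (ratio 1).
S·A_cross = εσ·A_surf·T⁴  ⇒  T⁴ = S/(1σ).
T⁴ = 1.00·80.6/(1·5.67×10⁻⁸) = 1.422×10⁹ K⁴.
T = (1.422×10⁹)^(1/4).

T ≈ 194 K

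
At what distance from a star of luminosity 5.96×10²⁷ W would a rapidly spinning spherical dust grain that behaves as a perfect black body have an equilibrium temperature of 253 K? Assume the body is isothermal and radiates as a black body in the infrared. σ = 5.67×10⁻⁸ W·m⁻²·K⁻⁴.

d ≈ 7.14×10¹¹ m

For an isothermal black-emitting sphere, (1−a)S·πr² = σ·4πr²·T⁴ ⇒ S = 4σT⁴/(1−a).
S = 4·5.67×10⁻⁸·(253)⁴/1.00 = 929.2 W/m².
Flux falls as S = L/(4πd²), so d = √(L/(4πS)) = √(5.96×10²⁷/(4π·929.2)).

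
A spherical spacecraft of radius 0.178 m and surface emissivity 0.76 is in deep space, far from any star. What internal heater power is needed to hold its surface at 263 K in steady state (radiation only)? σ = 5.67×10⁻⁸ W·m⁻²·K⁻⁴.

P = εσ·4πr²·T⁴.
4πr² = 0.3982 m²; T⁴ = 4.784×10⁹ K⁴.
P = 0.76·5.67×10⁻⁸·0.3982·4.784×10⁹.

P ≈ 82.1 W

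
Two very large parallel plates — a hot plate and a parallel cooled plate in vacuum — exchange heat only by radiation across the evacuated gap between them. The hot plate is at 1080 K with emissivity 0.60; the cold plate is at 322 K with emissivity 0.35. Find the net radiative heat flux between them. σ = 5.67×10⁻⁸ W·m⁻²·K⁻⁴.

For two infinite grey parallel plates, q = σ(T₁⁴ − T₂⁴)/(1/ε₁ + 1/ε₂ − 1).
T₁⁴ − T₂⁴ = 1.360×10¹² − 1.075×10¹⁰ = 1.350×10¹² K⁴.
1/ε₁ + 1/ε₂ − 1 = 1.667 + 2.857 − 1 = 3.524.
q = 5.67×10⁻⁸ × 1.350×10¹² / 3.524.

q ≈ 21700 W/m²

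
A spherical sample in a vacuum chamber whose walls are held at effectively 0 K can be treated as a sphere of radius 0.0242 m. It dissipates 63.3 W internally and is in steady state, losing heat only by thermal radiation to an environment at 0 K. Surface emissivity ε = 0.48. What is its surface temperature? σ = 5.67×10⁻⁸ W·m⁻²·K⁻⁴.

T ≈ 750 K

Steady state: internal power = radiated power, P = εσA T⁴.
Radiating area A = 4πr² = 0.007359 m².
T⁴ = P/(εσA) = 63.3/(0.48·5.67×10⁻⁸·0.007359) = 3.160×10¹¹ K⁴.
T = (3.160×10¹¹)^(1/4).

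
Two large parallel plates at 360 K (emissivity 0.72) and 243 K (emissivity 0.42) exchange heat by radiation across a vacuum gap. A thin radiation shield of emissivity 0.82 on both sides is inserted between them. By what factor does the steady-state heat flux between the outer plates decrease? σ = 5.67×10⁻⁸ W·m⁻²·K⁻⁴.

Without shield: q₀ = σΔ(T⁴)/(1/ε₁+1/ε₂−1) with denominator 2.770.
With shield the two gaps are in series; the resistances add: (1/ε₁+1/ε_s−1)+(1/ε_s+1/ε₂−1) = 1.608+2.600 = 4.209.
Heat-flux ratio q₀/q = 4.209/2.770.

factor ≈ 1.52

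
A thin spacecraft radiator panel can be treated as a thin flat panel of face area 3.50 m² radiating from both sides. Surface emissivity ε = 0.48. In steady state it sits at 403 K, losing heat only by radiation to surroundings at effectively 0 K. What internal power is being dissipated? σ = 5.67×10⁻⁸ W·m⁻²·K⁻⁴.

P ≈ 5030 W

Steady state: P = εσA T⁴.
A = 2·3.50 = 7.000 m²; T⁴ = (403)⁴ = 2.638×10¹⁰ K⁴.
P = 0.48 × 5.67×10⁻⁸ × 7.000 × 2.638×10¹⁰.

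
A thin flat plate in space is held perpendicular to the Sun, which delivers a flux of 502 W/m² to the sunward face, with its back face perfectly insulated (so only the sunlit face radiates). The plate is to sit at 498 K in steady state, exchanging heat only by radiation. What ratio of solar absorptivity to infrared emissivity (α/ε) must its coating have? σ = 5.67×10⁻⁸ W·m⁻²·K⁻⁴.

α/ε ≈ 6.95

Balance: αS·A = εσ·1A·T⁴ ⇒ α/ε = σT⁴/S.
α/ε = 5.67×10⁻⁸·(498)⁴/502 = 5.67×10⁻⁸·6.151×10¹⁰/502.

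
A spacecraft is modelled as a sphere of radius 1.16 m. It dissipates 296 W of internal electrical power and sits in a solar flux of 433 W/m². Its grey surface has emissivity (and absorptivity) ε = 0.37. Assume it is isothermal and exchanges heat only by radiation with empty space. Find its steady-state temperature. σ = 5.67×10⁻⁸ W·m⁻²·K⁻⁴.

T ≈ 229 K

At steady state, absorbed solar power + internal power = radiated power.
Absorbed: α·S·A_cross = 0.37·433·4.227 = 677.3 W (cross-section πr²).
Total input = 677.3 + 296 = 973.3 W.
Radiated: εσ·A_surf·T⁴ with A_surf = 4πr² = 16.91 m².
T⁴ = 973.3/(0.37·5.67×10⁻⁸·16.91) = 2.744×10⁹ K⁴.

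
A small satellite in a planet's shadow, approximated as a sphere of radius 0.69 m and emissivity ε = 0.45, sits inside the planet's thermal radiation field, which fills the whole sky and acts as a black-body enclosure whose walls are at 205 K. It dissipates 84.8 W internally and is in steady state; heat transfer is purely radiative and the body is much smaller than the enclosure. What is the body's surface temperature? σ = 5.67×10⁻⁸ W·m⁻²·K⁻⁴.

T ≈ 220 K

For a small grey body in a large enclosure, net radiated power = εσA(T⁴ − T_w⁴).
Steady state: P = εσA(T⁴ − T_w⁴) with A = 4πr² = 5.983 m².
T⁴ = P/(εσA) + T_w⁴ = 84.8/(0.45·5.67×10⁻⁸·5.983) + (205)⁴
    = 5.555×10⁸ + 1.766×10⁹ = 2.322×10⁹ K⁴.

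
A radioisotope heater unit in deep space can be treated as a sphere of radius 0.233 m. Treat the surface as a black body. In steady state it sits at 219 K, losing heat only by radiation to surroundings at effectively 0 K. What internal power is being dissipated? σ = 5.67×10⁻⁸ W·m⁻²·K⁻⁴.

Steady state: P = εσA T⁴.
A = 4πr² = 0.6822 m²; T⁴ = (219)⁴ = 2.300×10⁹ K⁴.
P = 1.0 × 5.67×10⁻⁸ × 0.6822 × 2.300×10⁹.

P ≈ 89.0 W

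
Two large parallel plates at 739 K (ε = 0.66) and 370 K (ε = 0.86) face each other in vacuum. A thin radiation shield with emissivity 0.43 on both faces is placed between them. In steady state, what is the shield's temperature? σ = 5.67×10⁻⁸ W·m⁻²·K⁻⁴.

In steady state the net flux on the hot side equals that on the cold side.
σ(T₁⁴−T_s⁴)/D₁ = σ(T_s⁴−T₂⁴)/D₂, with D₁ = 1/ε₁+1/ε_s−1 = 2.841, D₂ = 1/ε_s+1/ε₂−1 = 2.488.
Solve for T_s⁴: T_s⁴ = (D₂·T₁⁴ + D₁·T₂⁴)/(D₁+D₂) = 1.493×10¹¹ K⁴.

T_s ≈ 622 K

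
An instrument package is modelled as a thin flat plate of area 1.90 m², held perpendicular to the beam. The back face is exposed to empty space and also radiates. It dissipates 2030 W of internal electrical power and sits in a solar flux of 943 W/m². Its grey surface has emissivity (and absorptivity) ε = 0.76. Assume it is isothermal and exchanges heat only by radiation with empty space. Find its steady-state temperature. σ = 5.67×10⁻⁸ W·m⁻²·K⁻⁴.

T ≈ 379 K

At steady state, absorbed solar power + internal power = radiated power.
Absorbed: α·S·A_cross = 0.76·943·1.900 = 1362 W (cross-section A).
Total input = 1362 + 2030 = 3392 W.
Radiated: εσ·A_surf·T⁴ with A_surf = 2A = 3.800 m².
T⁴ = 3392/(0.76·5.67×10⁻⁸·3.800) = 2.071×10¹⁰ K⁴.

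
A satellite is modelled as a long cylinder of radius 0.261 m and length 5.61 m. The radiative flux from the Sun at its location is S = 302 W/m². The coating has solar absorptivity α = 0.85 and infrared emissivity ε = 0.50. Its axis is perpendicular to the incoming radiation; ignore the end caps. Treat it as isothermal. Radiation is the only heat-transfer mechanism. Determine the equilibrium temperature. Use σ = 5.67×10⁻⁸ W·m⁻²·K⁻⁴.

T ≈ 232 K

At equilibrium, absorbed power = emitted power.
Absorbing cross-section = 2rL = 2.928 m²; emitting surface = 2πrL = 9.200 m² (ratio π).
αS·A_cross = εσ·A_surf·T⁴  ⇒  T⁴ = αS/(ε·πσ).
T⁴ = 0.850·302/(0.50·π·5.67×10⁻⁸) = 2.882×10⁹ K⁴.
T = (2.882×10⁹)^(1/4).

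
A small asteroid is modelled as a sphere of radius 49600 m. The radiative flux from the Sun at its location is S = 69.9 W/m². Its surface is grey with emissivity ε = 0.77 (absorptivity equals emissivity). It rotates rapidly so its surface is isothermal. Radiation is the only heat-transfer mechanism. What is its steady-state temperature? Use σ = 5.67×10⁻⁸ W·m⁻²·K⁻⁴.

At equilibrium, absorbed power = emitted power.
Absorbing cross-section = πr² = 7.729×10⁹ m²; emitting surface = 4πr² = 3.092×10¹⁰ m² (ratio 4).
εS·A_cross = εσ·A_surf·T⁴  ⇒  T⁴ = S/(4σ)   (ε cancels).
T⁴ = 69.9/(4·5.67×10⁻⁸) = 3.082×10⁸ K⁴.
T = (3.082×10⁸)^(1/4).

T ≈ 132 K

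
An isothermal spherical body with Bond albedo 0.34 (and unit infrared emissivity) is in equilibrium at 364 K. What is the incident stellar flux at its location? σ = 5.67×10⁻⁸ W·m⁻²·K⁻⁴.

S ≈ 6030 W/m²

(1−a)S·πr² = σ·4πr²·T⁴ ⇒ S = 4σT⁴/(1−a).
S = 4·5.67×10⁻⁸·1.756×10¹⁰/0.660.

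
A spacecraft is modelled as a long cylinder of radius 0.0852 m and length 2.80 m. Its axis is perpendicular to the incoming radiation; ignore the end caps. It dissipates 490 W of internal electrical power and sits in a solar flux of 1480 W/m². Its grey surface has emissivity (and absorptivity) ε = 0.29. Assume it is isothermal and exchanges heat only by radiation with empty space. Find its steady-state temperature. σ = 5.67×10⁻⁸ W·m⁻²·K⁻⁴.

At steady state, absorbed solar power + internal power = radiated power.
Absorbed: α·S·A_cross = 0.29·1480·0.4771 = 204.8 W (cross-section 2rL).
Total input = 204.8 + 490 = 694.8 W.
Radiated: εσ·A_surf·T⁴ with A_surf = 2πrL = 1.499 m².
T⁴ = 694.8/(0.29·5.67×10⁻⁸·1.499) = 2.819×10¹⁰ K⁴.

T ≈ 410 K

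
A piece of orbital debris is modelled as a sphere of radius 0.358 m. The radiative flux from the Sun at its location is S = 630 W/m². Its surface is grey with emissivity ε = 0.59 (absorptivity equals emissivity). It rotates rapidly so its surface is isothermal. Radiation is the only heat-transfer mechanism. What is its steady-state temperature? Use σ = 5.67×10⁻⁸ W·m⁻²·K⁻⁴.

T ≈ 230 K

At equilibrium, absorbed power = emitted power.
Absorbing cross-section = πr² = 0.4026 m²; emitting surface = 4πr² = 1.611 m² (ratio 4).
εS·A_cross = εσ·A_surf·T⁴  ⇒  T⁴ = S/(4σ)   (ε cancels).
T⁴ = 630/(4·5.67×10⁻⁸) = 2.778×10⁹ K⁴.
T = (2.778×10⁹)^(1/4).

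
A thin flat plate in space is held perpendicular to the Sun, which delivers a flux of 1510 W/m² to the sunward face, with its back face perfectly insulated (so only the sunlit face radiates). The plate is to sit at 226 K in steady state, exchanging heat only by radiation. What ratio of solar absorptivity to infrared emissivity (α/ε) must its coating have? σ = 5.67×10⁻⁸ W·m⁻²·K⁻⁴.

Balance: αS·A = εσ·1A·T⁴ ⇒ α/ε = σT⁴/S.
α/ε = 5.67×10⁻⁸·(226)⁴/1510 = 5.67×10⁻⁸·2.609×10⁹/1510.

α/ε ≈ 0.0980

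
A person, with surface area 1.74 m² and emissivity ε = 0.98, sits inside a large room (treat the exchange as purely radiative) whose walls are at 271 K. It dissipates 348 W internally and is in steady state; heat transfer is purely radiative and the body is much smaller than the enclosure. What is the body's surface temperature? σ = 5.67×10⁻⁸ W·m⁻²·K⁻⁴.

For a small grey body in a large enclosure, net radiated power = εσA(T⁴ − T_w⁴).
Steady state: P = εσA(T⁴ − T_w⁴) with A = 1.74 m².
T⁴ = P/(εσA) + T_w⁴ = 348/(0.98·5.67×10⁻⁸·1.740) + (271)⁴
    = 3.599×10⁹ + 5.394×10⁹ = 8.993×10⁹ K⁴.

T ≈ 308 K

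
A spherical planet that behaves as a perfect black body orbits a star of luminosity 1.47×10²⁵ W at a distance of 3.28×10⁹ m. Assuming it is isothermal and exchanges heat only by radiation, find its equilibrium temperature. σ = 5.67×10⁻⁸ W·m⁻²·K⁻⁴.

First find the stellar flux at distance d: S = L/(4πd²) = 1.47×10²⁵/(4π·(3.28×10⁹)²) = 1.087×10⁵ W/m².
For an isothermal sphere, absorbed (1−a)S·πr² = emitted σ·4πr²·T⁴, so T⁴ = (1−a)S/(4σ).
T⁴ = 1.00·1.087×10⁵/(4·5.67×10⁻⁸) = 4.794×10¹¹ K⁴.

T ≈ 832 K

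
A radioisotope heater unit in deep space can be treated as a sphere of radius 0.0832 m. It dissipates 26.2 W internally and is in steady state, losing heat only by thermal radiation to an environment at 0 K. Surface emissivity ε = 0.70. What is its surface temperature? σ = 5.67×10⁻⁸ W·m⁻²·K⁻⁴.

T ≈ 295 K

Steady state: internal power = radiated power, P = εσA T⁴.
Radiating area A = 4πr² = 0.08699 m².
T⁴ = P/(εσA) = 26.2/(0.70·5.67×10⁻⁸·0.08699) = 7.589×10⁹ K⁴.
T = (7.589×10⁹)^(1/4).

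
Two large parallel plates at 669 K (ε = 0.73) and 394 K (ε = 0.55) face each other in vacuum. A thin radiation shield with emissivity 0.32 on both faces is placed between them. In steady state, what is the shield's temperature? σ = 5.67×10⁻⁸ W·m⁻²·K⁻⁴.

T_s ≈ 585 K

In steady state the net flux on the hot side equals that on the cold side.
σ(T₁⁴−T_s⁴)/D₁ = σ(T_s⁴−T₂⁴)/D₂, with D₁ = 1/ε₁+1/ε_s−1 = 3.495, D₂ = 1/ε_s+1/ε₂−1 = 3.943.
Solve for T_s⁴: T_s⁴ = (D₂·T₁⁴ + D₁·T₂⁴)/(D₁+D₂) = 1.175×10¹¹ K⁴.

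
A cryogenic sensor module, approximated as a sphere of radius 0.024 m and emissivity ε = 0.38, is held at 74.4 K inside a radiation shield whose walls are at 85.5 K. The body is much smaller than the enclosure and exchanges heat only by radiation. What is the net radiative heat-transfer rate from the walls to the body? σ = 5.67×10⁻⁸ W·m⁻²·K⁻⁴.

For a small grey body in a large enclosure: P_net = εσA(T_body⁴ − T_wall⁴).
A = 4πr² = 0.007238 m²; T_body⁴ − T_wall⁴ = 3.064×10⁷ − 5.344×10⁷ = -2.280×10⁷ K⁴.
|P_net| = 0.38·5.67×10⁻⁸·0.007238·2.280×10⁷.

P_net ≈ 0.00356 W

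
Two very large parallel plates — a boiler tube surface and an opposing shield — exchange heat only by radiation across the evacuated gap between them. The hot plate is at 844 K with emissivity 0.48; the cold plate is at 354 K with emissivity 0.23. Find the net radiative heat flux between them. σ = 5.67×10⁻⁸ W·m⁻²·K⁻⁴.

For two infinite grey parallel plates, q = σ(T₁⁴ − T₂⁴)/(1/ε₁ + 1/ε₂ − 1).
T₁⁴ − T₂⁴ = 5.074×10¹¹ − 1.570×10¹⁰ = 4.917×10¹¹ K⁴.
1/ε₁ + 1/ε₂ − 1 = 2.083 + 4.348 − 1 = 5.431.
q = 5.67×10⁻⁸ × 4.917×10¹¹ / 5.431.

q ≈ 5130 W/m²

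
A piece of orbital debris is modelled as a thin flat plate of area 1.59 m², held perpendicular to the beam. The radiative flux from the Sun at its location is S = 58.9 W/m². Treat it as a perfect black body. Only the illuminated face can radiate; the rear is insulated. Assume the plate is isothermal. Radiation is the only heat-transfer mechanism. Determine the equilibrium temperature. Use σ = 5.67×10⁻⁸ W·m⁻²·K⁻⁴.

T ≈ 180 K

At equilibrium, absorbed power = emitted power.
Absorbing cross-section = A = 1.590 m²; emitting surface = A = 1.590 m² (ratio 1).
S·A_cross = εσ·A_surf·T⁴  ⇒  T⁴ = S/(1σ).
T⁴ = 1.00·58.9/(1·5.67×10⁻⁸) = 1.039×10⁹ K⁴.
T = (1.039×10⁹)^(1/4).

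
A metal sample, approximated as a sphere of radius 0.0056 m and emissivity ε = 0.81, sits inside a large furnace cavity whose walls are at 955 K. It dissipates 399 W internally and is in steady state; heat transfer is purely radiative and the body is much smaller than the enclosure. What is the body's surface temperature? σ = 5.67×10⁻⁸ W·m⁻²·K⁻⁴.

T ≈ 2190 K

For a small grey body in a large enclosure, net radiated power = εσA(T⁴ − T_w⁴).
Steady state: P = εσA(T⁴ − T_w⁴) with A = 4πr² = 3.941×10⁻⁴ m².
T⁴ = P/(εσA) + T_w⁴ = 399/(0.81·5.67×10⁻⁸·3.941×10⁻⁴) + (955)⁴
    = 2.205×10¹³ + 8.318×10¹¹ = 2.288×10¹³ K⁴.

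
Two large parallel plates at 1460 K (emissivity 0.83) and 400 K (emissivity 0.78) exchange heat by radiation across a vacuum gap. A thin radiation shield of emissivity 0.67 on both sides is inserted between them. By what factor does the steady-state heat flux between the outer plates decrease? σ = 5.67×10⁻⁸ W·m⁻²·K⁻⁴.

factor ≈ 2.34

Without shield: q₀ = σΔ(T⁴)/(1/ε₁+1/ε₂−1) with denominator 1.487.
With shield the two gaps are in series; the resistances add: (1/ε₁+1/ε_s−1)+(1/ε_s+1/ε₂−1) = 1.697+1.775 = 3.472.
Heat-flux ratio q₀/q = 3.472/1.487.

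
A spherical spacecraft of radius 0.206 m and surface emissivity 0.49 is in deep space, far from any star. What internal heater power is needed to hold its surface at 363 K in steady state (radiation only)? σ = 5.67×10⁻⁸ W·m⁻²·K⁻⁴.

P ≈ 257 W

P = εσ·4πr²·T⁴.
4πr² = 0.5333 m²; T⁴ = 1.736×10¹⁰ K⁴.
P = 0.49·5.67×10⁻⁸·0.5333·1.736×10¹⁰.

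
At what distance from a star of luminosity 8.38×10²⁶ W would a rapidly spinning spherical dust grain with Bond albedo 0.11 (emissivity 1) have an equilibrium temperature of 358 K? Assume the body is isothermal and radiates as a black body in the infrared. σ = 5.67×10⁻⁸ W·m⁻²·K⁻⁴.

For an isothermal black-emitting sphere, (1−a)S·πr² = σ·4πr²·T⁴ ⇒ S = 4σT⁴/(1−a).
S = 4·5.67×10⁻⁸·(358)⁴/0.890 = 4186 W/m².
Flux falls as S = L/(4πd²), so d = √(L/(4πS)) = √(8.38×10²⁶/(4π·4186)).

d ≈ 1.26×10¹¹ m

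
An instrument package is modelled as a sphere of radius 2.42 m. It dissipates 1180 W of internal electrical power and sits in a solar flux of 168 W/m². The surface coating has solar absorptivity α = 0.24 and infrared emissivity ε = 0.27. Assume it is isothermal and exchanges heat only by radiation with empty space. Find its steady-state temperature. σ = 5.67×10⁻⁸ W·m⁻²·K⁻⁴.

T ≈ 203 K

At steady state, absorbed solar power + internal power = radiated power.
Absorbed: α·S·A_cross = 0.24·168·18.40 = 741.8 W (cross-section πr²).
Total input = 741.8 + 1180 = 1922 W.
Radiated: εσ·A_surf·T⁴ with A_surf = 4πr² = 73.59 m².
T⁴ = 1922/(0.27·5.67×10⁻⁸·73.59) = 1.706×10⁹ K⁴.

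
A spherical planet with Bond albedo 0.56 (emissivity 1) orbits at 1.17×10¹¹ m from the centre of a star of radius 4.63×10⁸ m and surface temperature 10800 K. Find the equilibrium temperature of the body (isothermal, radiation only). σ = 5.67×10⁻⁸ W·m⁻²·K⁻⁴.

T ≈ 391 K

The star's surface emits σT_*⁴; at distance d the flux is S = σT_*⁴(R_*/d)².
S = 5.67×10⁻⁸·(10800)⁴·(4.63×10⁸/1.17×10¹¹)² = 12080 W/m².
For an isothermal sphere T⁴ = (1−a)S/(4σ) = 2.344×10¹⁰ K⁴.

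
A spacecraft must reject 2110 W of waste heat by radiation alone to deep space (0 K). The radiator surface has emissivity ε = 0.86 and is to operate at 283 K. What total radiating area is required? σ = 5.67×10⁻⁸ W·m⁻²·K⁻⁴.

P = εσA T⁴ ⇒ A = P/(εσT⁴).
T⁴ = 6.414×10⁹ K⁴.
A = 2110/(0.86 × 5.67×10⁻⁸ × 6.414×10⁹).

A ≈ 6.75 m²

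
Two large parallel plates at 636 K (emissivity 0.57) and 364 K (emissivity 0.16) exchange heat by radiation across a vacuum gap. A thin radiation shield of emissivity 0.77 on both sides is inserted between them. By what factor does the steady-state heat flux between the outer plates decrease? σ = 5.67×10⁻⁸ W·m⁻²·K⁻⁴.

Without shield: q₀ = σΔ(T⁴)/(1/ε₁+1/ε₂−1) with denominator 7.004.
With shield the two gaps are in series; the resistances add: (1/ε₁+1/ε_s−1)+(1/ε_s+1/ε₂−1) = 2.053+6.549 = 8.602.
Heat-flux ratio q₀/q = 8.602/7.004.

factor ≈ 1.23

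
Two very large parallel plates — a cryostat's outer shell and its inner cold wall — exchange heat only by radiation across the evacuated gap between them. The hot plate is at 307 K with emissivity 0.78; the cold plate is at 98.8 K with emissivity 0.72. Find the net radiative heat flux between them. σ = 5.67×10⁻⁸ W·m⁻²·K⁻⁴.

For two infinite grey parallel plates, q = σ(T₁⁴ − T₂⁴)/(1/ε₁ + 1/ε₂ − 1).
T₁⁴ − T₂⁴ = 8.883×10⁹ − 9.529×10⁷ = 8.788×10⁹ K⁴.
1/ε₁ + 1/ε₂ − 1 = 1.282 + 1.389 − 1 = 1.671.
q = 5.67×10⁻⁸ × 8.788×10⁹ / 1.671.

q ≈ 298 W/m²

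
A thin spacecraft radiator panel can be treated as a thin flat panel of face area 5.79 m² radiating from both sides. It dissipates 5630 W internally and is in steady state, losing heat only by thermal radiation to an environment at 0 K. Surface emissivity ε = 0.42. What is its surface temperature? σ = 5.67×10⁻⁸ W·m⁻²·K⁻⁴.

Steady state: internal power = radiated power, P = εσA T⁴.
Radiating area A = 2·5.79 = 11.58 m².
T⁴ = P/(εσA) = 5630/(0.42·5.67×10⁻⁸·11.58) = 2.042×10¹⁰ K⁴.
T = (2.042×10¹⁰)^(1/4).

T ≈ 378 K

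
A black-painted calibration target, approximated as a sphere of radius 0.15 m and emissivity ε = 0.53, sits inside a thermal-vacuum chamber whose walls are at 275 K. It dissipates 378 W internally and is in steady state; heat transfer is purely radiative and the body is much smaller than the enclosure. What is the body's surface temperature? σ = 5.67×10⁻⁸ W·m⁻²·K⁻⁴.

T ≈ 473 K

For a small grey body in a large enclosure, net radiated power = εσA(T⁴ − T_w⁴).
Steady state: P = εσA(T⁴ − T_w⁴) with A = 4πr² = 0.2827 m².
T⁴ = P/(εσA) + T_w⁴ = 378/(0.53·5.67×10⁻⁸·0.2827) + (275)⁴
    = 4.449×10¹⁰ + 5.719×10⁹ = 5.021×10¹⁰ K⁴.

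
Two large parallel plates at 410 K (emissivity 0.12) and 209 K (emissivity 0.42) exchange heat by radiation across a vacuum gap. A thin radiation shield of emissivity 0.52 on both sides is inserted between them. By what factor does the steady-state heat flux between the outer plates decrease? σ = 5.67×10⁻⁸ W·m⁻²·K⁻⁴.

Without shield: q₀ = σΔ(T⁴)/(1/ε₁+1/ε₂−1) with denominator 9.714.
With shield the two gaps are in series; the resistances add: (1/ε₁+1/ε_s−1)+(1/ε_s+1/ε₂−1) = 9.256+3.304 = 12.56.
Heat-flux ratio q₀/q = 12.56/9.714.

factor ≈ 1.29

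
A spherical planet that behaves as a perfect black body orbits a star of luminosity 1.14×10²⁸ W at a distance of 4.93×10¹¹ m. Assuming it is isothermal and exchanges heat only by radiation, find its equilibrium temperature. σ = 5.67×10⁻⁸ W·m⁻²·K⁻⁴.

First find the stellar flux at distance d: S = L/(4πd²) = 1.14×10²⁸/(4π·(4.93×10¹¹)²) = 3733 W/m².
For an isothermal sphere, absorbed (1−a)S·πr² = emitted σ·4πr²·T⁴, so T⁴ = (1−a)S/(4σ).
T⁴ = 1.00·3733/(4·5.67×10⁻⁸) = 1.646×10¹⁰ K⁴.

T ≈ 358 K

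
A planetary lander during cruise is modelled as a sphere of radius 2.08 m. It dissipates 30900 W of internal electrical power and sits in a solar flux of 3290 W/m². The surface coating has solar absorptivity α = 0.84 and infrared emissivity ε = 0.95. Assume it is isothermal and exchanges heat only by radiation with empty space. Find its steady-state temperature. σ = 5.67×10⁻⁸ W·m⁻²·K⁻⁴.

T ≈ 391 K

At steady state, absorbed solar power + internal power = radiated power.
Absorbed: α·S·A_cross = 0.84·3290·13.59 = 37560 W (cross-section πr²).
Total input = 37560 + 30900 = 68460 W.
Radiated: εσ·A_surf·T⁴ with A_surf = 4πr² = 54.37 m².
T⁴ = 68460/(0.95·5.67×10⁻⁸·54.37) = 2.338×10¹⁰ K⁴.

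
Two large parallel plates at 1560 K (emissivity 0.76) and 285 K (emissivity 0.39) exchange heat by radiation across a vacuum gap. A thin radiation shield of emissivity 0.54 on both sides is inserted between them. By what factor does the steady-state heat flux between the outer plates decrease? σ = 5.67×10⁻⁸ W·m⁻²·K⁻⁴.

Without shield: q₀ = σΔ(T⁴)/(1/ε₁+1/ε₂−1) with denominator 2.880.
With shield the two gaps are in series; the resistances add: (1/ε₁+1/ε_s−1)+(1/ε_s+1/ε₂−1) = 2.168+3.416 = 5.584.
Heat-flux ratio q₀/q = 5.584/2.880.

factor ≈ 1.94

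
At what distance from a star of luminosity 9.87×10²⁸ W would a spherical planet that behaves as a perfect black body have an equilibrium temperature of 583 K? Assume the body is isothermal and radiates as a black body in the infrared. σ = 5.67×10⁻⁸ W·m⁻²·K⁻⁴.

d ≈ 5.48×10¹¹ m

For an isothermal black-emitting sphere, (1−a)S·πr² = σ·4πr²·T⁴ ⇒ S = 4σT⁴/(1−a).
S = 4·5.67×10⁻⁸·(583)⁴/1.00 = 26200 W/m².
Flux falls as S = L/(4πd²), so d = √(L/(4πS)) = √(9.87×10²⁸/(4π·26200)).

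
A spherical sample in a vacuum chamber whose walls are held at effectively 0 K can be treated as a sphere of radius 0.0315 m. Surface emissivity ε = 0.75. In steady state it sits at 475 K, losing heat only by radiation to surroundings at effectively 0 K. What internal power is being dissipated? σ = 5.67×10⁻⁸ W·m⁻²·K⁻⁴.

Steady state: P = εσA T⁴.
A = 4πr² = 0.01247 m²; T⁴ = (475)⁴ = 5.091×10¹⁰ K⁴.
P = 0.75 × 5.67×10⁻⁸ × 0.01247 × 5.091×10¹⁰.

P ≈ 27.0 W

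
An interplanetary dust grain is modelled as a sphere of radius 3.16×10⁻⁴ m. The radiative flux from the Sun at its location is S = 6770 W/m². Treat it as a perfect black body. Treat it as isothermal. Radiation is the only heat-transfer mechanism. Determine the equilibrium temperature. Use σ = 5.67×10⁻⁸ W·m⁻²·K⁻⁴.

At equilibrium, absorbed power = emitted power.
Absorbing cross-section = πr² = 3.137×10⁻⁷ m²; emitting surface = 4πr² = 1.255×10⁻⁶ m² (ratio 4).
S·A_cross = εσ·A_surf·T⁴  ⇒  T⁴ = S/(4σ).
T⁴ = 1.00·6770/(4·5.67×10⁻⁸) = 2.985×10¹⁰ K⁴.
T = (2.985×10¹⁰)^(1/4).

T ≈ 416 K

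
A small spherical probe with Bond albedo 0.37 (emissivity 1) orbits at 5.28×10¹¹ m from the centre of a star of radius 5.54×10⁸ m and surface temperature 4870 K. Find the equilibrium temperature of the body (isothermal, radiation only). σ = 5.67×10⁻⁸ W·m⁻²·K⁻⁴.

The star's surface emits σT_*⁴; at distance d the flux is S = σT_*⁴(R_*/d)².
S = 5.67×10⁻⁸·(4870)⁴·(5.54×10⁸/5.28×10¹¹)² = 35.11 W/m².
For an isothermal sphere T⁴ = (1−a)S/(4σ) = 9.753×10⁷ K⁴.

T ≈ 99.4 K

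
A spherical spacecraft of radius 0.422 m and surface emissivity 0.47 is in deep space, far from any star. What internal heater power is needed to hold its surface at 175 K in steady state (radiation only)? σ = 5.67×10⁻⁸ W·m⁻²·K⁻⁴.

P ≈ 55.9 W

P = εσ·4πr²·T⁴.
4πr² = 2.238 m²; T⁴ = 9.379×10⁸ K⁴.
P = 0.47·5.67×10⁻⁸·2.238·9.379×10⁸.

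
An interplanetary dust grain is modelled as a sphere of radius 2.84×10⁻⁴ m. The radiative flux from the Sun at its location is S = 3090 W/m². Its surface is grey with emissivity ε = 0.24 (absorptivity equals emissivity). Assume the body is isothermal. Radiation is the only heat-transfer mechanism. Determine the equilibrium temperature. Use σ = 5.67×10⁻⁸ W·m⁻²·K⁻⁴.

At equilibrium, absorbed power = emitted power.
Absorbing cross-section = πr² = 2.534×10⁻⁷ m²; emitting surface = 4πr² = 1.014×10⁻⁶ m² (ratio 4).
εS·A_cross = εσ·A_surf·T⁴  ⇒  T⁴ = S/(4σ)   (ε cancels).
T⁴ = 3090/(4·5.67×10⁻⁸) = 1.362×10¹⁰ K⁴.
T = (1.362×10¹⁰)^(1/4).

T ≈ 342 K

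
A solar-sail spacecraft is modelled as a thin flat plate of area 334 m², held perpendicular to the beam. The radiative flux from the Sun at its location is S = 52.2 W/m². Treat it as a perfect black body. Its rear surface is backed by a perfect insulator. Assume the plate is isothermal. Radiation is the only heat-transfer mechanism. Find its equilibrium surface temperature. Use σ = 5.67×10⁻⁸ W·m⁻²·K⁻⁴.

T ≈ 174 K

At equilibrium, absorbed power = emitted power.
Absorbing cross-section = A = 334.0 m²; emitting surface = A = 334.0 m² (ratio 1).
S·A_cross = εσ·A_surf·T⁴  ⇒  T⁴ = S/(1σ).
T⁴ = 1.00·52.2/(1·5.67×10⁻⁸) = 9.206×10⁸ K⁴.
T = (9.206×10⁸)^(1/4).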